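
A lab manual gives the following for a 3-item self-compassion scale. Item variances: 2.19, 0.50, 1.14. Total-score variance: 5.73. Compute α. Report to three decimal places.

Σσ²ᵢ = 2.19 + 0.50 + 1.14 = 3.83
α = (k/(k−1))·(1 − Σσ²ᵢ/σ²_total) = (3/2)·(1 − 3.83/5.73) = 0.497

α = 0.497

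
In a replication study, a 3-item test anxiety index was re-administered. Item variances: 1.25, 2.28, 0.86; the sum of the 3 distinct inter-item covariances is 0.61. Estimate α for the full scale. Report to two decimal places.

ΣVar(i) = 1.25 + 2.28 + 0.86 = 4.39
Sum of distinct covariances = 0.61
σ²_T = ΣVar(i) + 2·Σcov = 4.39 + 2 × 0.61 = 5.61
α = (3/2)·(1 − 4.39/5.61) = 0.33

α = 0.33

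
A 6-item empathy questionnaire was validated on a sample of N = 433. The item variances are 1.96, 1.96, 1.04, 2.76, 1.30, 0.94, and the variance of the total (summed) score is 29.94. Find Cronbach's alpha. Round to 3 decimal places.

Σσ²ᵢ = 1.96 + 1.96 + 1.04 + 2.76 + 1.30 + 0.94 = 9.96
α = (k/(k−1))·(1 − Σσ²ᵢ/Var(T)) = (6/5)·(1 − 9.96/29.94) = 0.801

α = 0.801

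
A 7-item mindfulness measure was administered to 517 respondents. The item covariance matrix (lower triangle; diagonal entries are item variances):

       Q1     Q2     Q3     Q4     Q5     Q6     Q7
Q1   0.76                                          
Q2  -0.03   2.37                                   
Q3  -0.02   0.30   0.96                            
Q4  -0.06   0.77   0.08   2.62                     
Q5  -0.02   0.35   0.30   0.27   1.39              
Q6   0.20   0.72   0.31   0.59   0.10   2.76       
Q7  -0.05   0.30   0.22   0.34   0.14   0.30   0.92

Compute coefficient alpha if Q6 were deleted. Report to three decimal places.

coefficient alpha = 0.469

Remaining items: Q1, Q2, Q3, Q4, Q5, Q7 (k = 6).
sum of item variances = 0.76 + 2.37 + 0.96 + 2.62 + 1.39 + 0.92 = 9.02
total variance = 9.02 + 2 × 2.89 = 14.80
α (item deleted) = (6/5)·(1 − 9.02/14.80) = 0.469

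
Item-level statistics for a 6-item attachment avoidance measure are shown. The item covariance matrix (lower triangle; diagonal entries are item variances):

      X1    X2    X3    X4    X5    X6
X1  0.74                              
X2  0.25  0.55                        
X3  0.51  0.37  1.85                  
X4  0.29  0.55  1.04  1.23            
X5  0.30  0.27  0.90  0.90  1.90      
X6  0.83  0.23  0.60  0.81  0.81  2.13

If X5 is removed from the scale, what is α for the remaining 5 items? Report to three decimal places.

Remaining items: X1, X2, X3, X4, X6 (k = 5).
ΣVar(i) = 0.74 + 0.55 + 1.85 + 1.23 + 2.13 = 6.50
Var(T) = 6.50 + 2 × 5.48 = 17.46
α (item deleted) = (5/4)·(1 − 6.50/17.46) = 0.785

α = 0.785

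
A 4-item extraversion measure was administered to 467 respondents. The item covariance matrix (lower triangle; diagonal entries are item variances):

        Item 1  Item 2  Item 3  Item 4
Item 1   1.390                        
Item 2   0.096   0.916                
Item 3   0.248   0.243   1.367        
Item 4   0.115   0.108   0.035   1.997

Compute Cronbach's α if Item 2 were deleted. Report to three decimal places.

α = 0.215

Remaining items: Item 1, Item 3, Item 4 (k = 3).
sum of item variances = 1.390 + 1.367 + 1.997 = 4.754
Var(T) = 4.754 + 2 × 0.398 = 5.550
α (item deleted) = (3/2)·(1 − 4.754/5.550) = 0.215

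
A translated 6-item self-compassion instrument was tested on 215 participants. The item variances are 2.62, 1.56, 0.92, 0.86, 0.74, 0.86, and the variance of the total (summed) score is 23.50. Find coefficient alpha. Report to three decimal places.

coefficient alpha = 0.814

Σσᵢ² = 2.62 + 1.56 + 0.92 + 0.86 + 0.74 + 0.86 = 7.56
α = (k/(k−1))·(1 − Σσᵢ²/σ²_total) = (6/5)·(1 − 7.56/23.50) = 0.814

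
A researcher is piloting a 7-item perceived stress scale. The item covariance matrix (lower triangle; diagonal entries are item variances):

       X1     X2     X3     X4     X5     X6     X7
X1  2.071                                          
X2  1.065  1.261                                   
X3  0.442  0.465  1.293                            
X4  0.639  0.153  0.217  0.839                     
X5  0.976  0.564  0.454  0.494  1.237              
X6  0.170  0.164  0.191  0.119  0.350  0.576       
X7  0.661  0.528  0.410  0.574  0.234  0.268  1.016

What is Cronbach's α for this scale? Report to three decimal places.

Σσᵢ² = 2.071 + 1.261 + 1.293 + 0.839 + 1.237 + 0.576 + 1.016 = 8.293
Sum of off-diagonal covariances = 9.138
σ²_total = 8.293 + 2 × 9.138 = 26.569
α = (k/(k−1))·(1 − Σσᵢ²/σ²_total) = (7/6)·(1 − 8.293/26.569) = 0.803

Cronbach's α = 0.803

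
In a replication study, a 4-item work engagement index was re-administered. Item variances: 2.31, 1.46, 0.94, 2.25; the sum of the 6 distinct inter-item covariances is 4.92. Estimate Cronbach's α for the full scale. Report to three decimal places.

Σσᵢ² = 2.31 + 1.46 + 0.94 + 2.25 = 6.96
Sum of distinct covariances = 4.92
σ²_T = Σσᵢ² + 2·Σcov = 6.96 + 2 × 4.92 = 16.80
α = (4/3)·(1 − 6.96/16.80) = 0.781

Cronbach's α = 0.781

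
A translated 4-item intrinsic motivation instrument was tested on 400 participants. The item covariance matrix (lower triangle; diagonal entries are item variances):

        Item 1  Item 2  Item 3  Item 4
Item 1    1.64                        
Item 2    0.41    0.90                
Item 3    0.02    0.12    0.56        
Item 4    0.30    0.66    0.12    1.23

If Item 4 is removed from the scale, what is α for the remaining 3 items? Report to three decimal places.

α = 0.393

Remaining items: Item 1, Item 2, Item 3 (k = 3).
Σσ²ᵢ = 1.64 + 0.90 + 0.56 = 3.10
σ²_total = 3.10 + 2 × 0.55 = 4.20
α (item deleted) = (3/2)·(1 − 3.10/4.20) = 0.393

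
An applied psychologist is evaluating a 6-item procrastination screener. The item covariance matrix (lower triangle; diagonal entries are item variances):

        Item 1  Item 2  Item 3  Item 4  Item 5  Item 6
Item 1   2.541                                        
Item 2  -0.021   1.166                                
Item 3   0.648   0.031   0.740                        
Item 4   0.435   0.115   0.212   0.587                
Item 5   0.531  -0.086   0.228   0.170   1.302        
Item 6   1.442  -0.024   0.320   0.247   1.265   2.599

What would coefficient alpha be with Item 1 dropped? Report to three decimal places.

α = 0.546

Remaining items: Item 2, Item 3, Item 4, Item 5, Item 6 (k = 5).
Σσ²ᵢ = 1.166 + 0.740 + 0.587 + 1.302 + 2.599 = 6.394
σ²_total = 6.394 + 2 × 2.478 = 11.350
α (item deleted) = (5/4)·(1 − 6.394/11.350) = 0.546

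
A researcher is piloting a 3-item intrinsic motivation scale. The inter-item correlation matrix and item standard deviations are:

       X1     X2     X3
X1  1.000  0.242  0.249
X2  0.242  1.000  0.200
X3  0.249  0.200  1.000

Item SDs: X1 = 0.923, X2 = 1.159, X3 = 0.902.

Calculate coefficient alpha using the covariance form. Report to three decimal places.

Σσ²ᵢ = 0.923² + 1.159² + 0.902² = 3.0088
Covariances σ_ij = r_ij · s_i · s_j:
  σ(X1,X2) = 0.242 × 0.923 × 1.159 = 0.2589
  σ(X1,X3) = 0.249 × 0.923 × 0.902 = 0.2073
  σ(X2,X3) = 0.200 × 1.159 × 0.902 = 0.2091
σ²_T = Σσ²ᵢ + 2·Σσ_ij = 3.0088 + 2 × 0.6753 = 4.3594
α = (3/2)·(1 − 3.0088/4.3594) = 0.465

coefficient alpha = 0.465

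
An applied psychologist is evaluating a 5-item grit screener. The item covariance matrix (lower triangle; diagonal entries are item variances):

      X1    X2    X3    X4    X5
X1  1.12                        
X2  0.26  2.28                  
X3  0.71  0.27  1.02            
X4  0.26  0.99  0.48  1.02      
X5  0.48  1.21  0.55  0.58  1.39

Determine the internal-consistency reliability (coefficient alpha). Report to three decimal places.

α = 0.786

Σσ²ᵢ = 1.12 + 2.28 + 1.02 + 1.02 + 1.39 = 6.83
Σ_{i<j} σ_ij = 5.79
total variance = 6.83 + 2 × 5.79 = 18.41
α = (k/(k−1))·(1 − Σσ²ᵢ/total variance) = (5/4)·(1 − 6.83/18.41) = 0.786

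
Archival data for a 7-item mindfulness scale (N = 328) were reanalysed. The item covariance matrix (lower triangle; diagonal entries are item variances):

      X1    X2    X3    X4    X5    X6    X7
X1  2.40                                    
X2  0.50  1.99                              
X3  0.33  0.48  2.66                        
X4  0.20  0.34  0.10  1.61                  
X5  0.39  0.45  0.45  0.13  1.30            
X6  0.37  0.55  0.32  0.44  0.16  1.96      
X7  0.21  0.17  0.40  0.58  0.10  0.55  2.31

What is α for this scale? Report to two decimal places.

α = 0.59

Σσᵢ² = 2.40 + 1.99 + 2.66 + 1.61 + 1.30 + 1.96 + 2.31 = 14.23
Σ_{i<j} σ_ij = 7.22
Var(T) = 14.23 + 2 × 7.22 = 28.67
α = (k/(k−1))·(1 − Σσᵢ²/Var(T)) = (7/6)·(1 − 14.23/28.67) = 0.59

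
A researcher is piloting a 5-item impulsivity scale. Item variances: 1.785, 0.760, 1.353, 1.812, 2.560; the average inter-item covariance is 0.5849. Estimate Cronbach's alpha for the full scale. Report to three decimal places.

ΣVar(i) = 1.785 + 0.760 + 1.353 + 1.812 + 2.560 = 8.270
Sum of the 10 distinct covariances = 10 × 0.5849 = 5.8490
total variance = ΣVar(i) + 2·Σcov = 8.270 + 2 × 5.8490 = 19.9680
α = (5/4)·(1 − 8.270/19.9680) = 0.732

Cronbach's alpha = 0.732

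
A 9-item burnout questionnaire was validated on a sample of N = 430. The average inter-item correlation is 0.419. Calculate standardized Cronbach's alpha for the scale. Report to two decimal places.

Standardized α = k·r̄ / (1 + (k−1)·r̄) = 9 × 0.419 / (1 + 8 × 0.419)
  = 3.7710 / 4.3520 = 0.87

α = 0.87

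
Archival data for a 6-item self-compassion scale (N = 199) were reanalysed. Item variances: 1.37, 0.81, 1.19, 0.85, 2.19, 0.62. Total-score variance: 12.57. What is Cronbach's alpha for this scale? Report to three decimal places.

sum of item variances = 1.37 + 0.81 + 1.19 + 0.85 + 2.19 + 0.62 = 7.03
α = (k/(k−1))·(1 − sum of item variances/σ²_total) = (6/5)·(1 − 7.03/12.57) = 0.529

Cronbach's alpha = 0.529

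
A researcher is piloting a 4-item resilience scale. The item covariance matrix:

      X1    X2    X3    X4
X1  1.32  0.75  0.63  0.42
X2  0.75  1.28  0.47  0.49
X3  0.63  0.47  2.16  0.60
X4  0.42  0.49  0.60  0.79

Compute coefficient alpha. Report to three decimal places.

coefficient alpha = 0.730

Σσ²ᵢ = 1.32 + 1.28 + 2.16 + 0.79 = 5.55
Sum of the distinct covariances = 3.36
σ²_total = 5.55 + 2 × 3.36 = 12.27
α = (k/(k−1))·(1 − Σσ²ᵢ/σ²_total) = (4/3)·(1 − 5.55/12.27) = 0.730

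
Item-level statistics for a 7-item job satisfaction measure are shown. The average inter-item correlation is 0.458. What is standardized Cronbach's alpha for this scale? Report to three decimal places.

Standardized α = k·r̄ / (1 + (k−1)·r̄) = 7 × 0.458 / (1 + 6 × 0.458)
  = 3.2060 / 3.7480 = 0.855

α = 0.855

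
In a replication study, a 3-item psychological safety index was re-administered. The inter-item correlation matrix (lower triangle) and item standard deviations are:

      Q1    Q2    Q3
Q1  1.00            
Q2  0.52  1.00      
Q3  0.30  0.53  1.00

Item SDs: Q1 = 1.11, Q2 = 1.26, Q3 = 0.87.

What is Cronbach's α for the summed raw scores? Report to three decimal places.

α = 0.708

Σσ²ᵢ = 1.11² + 1.26² + 0.87² = 3.5766
Covariances σ_ij = r_ij · s_i · s_j:
  σ(Q1,Q2) = 0.52 × 1.11 × 1.26 = 0.7273
  σ(Q1,Q3) = 0.30 × 1.11 × 0.87 = 0.2897
  σ(Q2,Q3) = 0.53 × 1.26 × 0.87 = 0.5810
σ²_T = Σσ²ᵢ + 2·Σσ_ij = 3.5766 + 2 × 1.5980 = 6.7726
α = (3/2)·(1 − 3.5766/6.7726) = 0.708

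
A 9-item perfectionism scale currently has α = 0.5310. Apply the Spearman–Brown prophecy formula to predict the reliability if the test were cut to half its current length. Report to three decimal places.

predicted reliability = 0.361

Length factor m = 1/2
α' = m·α / (1 − (1−m)·α)
   = 1/2 × 0.5310 / (1 − (1 − 1/2) × 0.5310)
   = 0.2655 / 0.7345 = 0.361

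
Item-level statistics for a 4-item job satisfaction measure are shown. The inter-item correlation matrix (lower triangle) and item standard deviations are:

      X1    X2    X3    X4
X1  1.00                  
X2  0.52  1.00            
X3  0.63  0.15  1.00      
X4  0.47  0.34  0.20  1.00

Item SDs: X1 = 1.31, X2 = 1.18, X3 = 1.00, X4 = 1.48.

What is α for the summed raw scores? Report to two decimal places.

α = 0.71

Σσ²ᵢ = 1.31² + 1.18² + 1.00² + 1.48² = 6.2989
Covariances σ_ij = r_ij · s_i · s_j:
  σ(X1,X2) = 0.52 × 1.31 × 1.18 = 0.8038
  σ(X1,X3) = 0.63 × 1.31 × 1.00 = 0.8253
  σ(X1,X4) = 0.47 × 1.31 × 1.48 = 0.9112
  σ(X2,X3) = 0.15 × 1.18 × 1.00 = 0.1770
  σ(X2,X4) = 0.34 × 1.18 × 1.48 = 0.5938
  σ(X3,X4) = 0.20 × 1.00 × 1.48 = 0.2960
σ²_T = Σσ²ᵢ + 2·Σσ_ij = 6.2989 + 2 × 3.6071 = 13.5131
α = (4/3)·(1 − 6.2989/13.5131) = 0.71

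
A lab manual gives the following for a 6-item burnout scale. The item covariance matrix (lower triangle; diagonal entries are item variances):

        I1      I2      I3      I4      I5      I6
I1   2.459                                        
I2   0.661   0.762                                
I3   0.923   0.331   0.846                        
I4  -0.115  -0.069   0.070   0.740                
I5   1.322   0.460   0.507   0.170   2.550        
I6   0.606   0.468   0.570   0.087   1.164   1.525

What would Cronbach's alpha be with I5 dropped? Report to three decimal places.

Remaining items: I1, I2, I3, I4, I6 (k = 5).
sum of item variances = 2.459 + 0.762 + 0.846 + 0.740 + 1.525 = 6.332
σ²_total = 6.332 + 2 × 3.532 = 13.396
α (item deleted) = (5/4)·(1 − 6.332/13.396) = 0.659

α = 0.659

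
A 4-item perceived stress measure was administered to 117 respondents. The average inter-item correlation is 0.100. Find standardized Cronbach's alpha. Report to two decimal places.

α = 0.31

Standardized α = k·r̄ / (1 + (k−1)·r̄) = 4 × 0.100 / (1 + 3 × 0.100)
  = 0.4000 / 1.3000 = 0.31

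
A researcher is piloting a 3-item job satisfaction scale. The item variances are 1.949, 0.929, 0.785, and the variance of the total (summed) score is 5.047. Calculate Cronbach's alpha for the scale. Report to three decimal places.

ΣVar(i) = 1.949 + 0.929 + 0.785 = 3.663
α = (k/(k−1))·(1 − ΣVar(i)/σ²_T) = (3/2)·(1 − 3.663/5.047) = 0.411

Cronbach's alpha = 0.411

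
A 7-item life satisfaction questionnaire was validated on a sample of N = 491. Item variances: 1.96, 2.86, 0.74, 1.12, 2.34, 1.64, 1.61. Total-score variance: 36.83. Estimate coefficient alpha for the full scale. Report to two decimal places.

α = 0.78

sum of item variances = 1.96 + 2.86 + 0.74 + 1.12 + 2.34 + 1.64 + 1.61 = 12.27
α = (k/(k−1))·(1 − sum of item variances/total variance) = (7/6)·(1 − 12.27/36.83) = 0.78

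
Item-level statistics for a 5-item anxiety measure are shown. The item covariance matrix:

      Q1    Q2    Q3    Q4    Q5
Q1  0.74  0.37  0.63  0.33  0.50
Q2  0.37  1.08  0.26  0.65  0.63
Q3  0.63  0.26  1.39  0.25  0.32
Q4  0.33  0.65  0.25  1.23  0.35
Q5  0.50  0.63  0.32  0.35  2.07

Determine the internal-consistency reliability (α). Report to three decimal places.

sum of item variances = 0.74 + 1.08 + 1.39 + 1.23 + 2.07 = 6.51
Sum of the distinct covariances = 4.29
total variance = 6.51 + 2 × 4.29 = 15.09
α = (k/(k−1))·(1 − sum of item variances/total variance) = (5/4)·(1 − 6.51/15.09) = 0.711

α = 0.711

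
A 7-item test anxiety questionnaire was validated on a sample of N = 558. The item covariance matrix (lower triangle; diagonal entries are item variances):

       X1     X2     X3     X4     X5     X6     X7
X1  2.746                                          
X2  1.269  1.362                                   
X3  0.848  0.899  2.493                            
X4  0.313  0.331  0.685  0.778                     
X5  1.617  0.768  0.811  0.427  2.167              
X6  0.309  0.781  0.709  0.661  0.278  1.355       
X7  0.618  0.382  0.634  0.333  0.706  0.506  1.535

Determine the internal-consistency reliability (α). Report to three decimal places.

sum of item variances = 2.746 + 1.362 + 2.493 + 0.778 + 2.167 + 1.355 + 1.535 = 12.436
Σ_{i<j} σ_ij = 13.885
σ²_T = 12.436 + 2 × 13.885 = 40.206
α = (k/(k−1))·(1 − sum of item variances/σ²_T) = (7/6)·(1 − 12.436/40.206) = 0.806

α = 0.806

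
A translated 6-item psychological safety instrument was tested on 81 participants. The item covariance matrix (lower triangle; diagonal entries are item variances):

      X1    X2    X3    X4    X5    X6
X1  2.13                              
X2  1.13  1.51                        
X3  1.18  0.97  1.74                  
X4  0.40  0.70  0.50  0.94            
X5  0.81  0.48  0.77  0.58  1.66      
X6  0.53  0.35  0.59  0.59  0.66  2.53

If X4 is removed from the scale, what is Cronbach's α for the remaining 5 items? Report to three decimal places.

Remaining items: X1, X2, X3, X5, X6 (k = 5).
Σσ²ᵢ = 2.13 + 1.51 + 1.74 + 1.66 + 2.53 = 9.57
σ²_total = 9.57 + 2 × 7.47 = 24.51
α (item deleted) = (5/4)·(1 − 9.57/24.51) = 0.762

Cronbach's α = 0.762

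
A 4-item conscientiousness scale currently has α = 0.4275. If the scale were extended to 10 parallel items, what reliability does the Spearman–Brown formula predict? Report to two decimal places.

Length factor m = 10/4 = 2.5000
α' = m·α / (1 + (m−1)·α)
   = 10/4 × 0.4275 / (1 + (10/4 − 1) × 0.4275)
   = 1.0688 / 1.6412 = 0.65

predicted reliability = 0.65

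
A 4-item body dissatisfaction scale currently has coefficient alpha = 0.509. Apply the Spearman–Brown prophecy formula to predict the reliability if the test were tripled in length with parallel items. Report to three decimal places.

Length factor m = 3
α' = m·α / (1 + (m−1)·α)
   = 3 × 0.509 / (1 + (3 − 1) × 0.509)
   = 1.5270 / 2.0180 = 0.757

predicted reliability = 0.757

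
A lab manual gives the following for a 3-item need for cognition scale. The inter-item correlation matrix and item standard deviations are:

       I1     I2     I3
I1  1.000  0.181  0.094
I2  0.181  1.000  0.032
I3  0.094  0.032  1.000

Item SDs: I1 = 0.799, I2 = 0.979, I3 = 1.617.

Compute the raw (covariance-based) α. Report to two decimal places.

α = 0.19

Σσ²ᵢ = 0.799² + 0.979² + 1.617² = 4.2115
Covariances σ_ij = r_ij · s_i · s_j:
  σ(I1,I2) = 0.181 × 0.799 × 0.979 = 0.1416
  σ(I1,I3) = 0.094 × 0.799 × 1.617 = 0.1214
  σ(I2,I3) = 0.032 × 0.979 × 1.617 = 0.0507
σ²_T = Σσ²ᵢ + 2·Σσ_ij = 4.2115 + 2 × 0.3137 = 4.8389
α = (3/2)·(1 − 4.2115/4.8389) = 0.19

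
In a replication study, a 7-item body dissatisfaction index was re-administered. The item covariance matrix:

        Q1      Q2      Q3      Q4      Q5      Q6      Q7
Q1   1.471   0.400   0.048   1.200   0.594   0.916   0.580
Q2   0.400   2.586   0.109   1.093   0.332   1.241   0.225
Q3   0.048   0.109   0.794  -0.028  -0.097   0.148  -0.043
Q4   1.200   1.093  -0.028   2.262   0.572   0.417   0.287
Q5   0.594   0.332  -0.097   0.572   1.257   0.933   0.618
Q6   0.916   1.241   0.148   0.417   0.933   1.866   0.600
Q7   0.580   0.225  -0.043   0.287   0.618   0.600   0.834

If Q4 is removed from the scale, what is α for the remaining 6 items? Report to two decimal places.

Remaining items: Q1, Q2, Q3, Q5, Q6, Q7 (k = 6).
Σσ²ᵢ = 1.471 + 2.586 + 0.794 + 1.257 + 1.866 + 0.834 = 8.808
σ²_total = 8.808 + 2 × 6.604 = 22.016
α (item deleted) = (6/5)·(1 − 8.808/22.016) = 0.72

α = 0.72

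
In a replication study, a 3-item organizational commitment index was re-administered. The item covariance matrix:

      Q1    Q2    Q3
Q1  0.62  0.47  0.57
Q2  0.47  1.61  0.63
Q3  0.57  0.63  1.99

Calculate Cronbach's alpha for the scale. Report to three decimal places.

ΣVar(i) = 0.62 + 1.61 + 1.99 = 4.22
Sum of the distinct covariances = 1.67
σ²_T = 4.22 + 2 × 1.67 = 7.56
α = (k/(k−1))·(1 − ΣVar(i)/σ²_T) = (3/2)·(1 − 4.22/7.56) = 0.663

α = 0.663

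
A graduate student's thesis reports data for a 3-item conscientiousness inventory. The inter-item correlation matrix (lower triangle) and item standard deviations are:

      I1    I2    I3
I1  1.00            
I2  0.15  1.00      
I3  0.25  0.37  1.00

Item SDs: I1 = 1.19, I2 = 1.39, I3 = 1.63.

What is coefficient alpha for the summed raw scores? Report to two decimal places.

Σσ²ᵢ = 1.19² + 1.39² + 1.63² = 6.0051
Covariances σ_ij = r_ij · s_i · s_j:
  σ(I1,I2) = 0.15 × 1.19 × 1.39 = 0.2481
  σ(I1,I3) = 0.25 × 1.19 × 1.63 = 0.4849
  σ(I2,I3) = 0.37 × 1.39 × 1.63 = 0.8383
σ²_T = Σσ²ᵢ + 2·Σσ_ij = 6.0051 + 2 × 1.5713 = 9.1477
α = (3/2)·(1 − 6.0051/9.1477) = 0.52

coefficient alpha = 0.52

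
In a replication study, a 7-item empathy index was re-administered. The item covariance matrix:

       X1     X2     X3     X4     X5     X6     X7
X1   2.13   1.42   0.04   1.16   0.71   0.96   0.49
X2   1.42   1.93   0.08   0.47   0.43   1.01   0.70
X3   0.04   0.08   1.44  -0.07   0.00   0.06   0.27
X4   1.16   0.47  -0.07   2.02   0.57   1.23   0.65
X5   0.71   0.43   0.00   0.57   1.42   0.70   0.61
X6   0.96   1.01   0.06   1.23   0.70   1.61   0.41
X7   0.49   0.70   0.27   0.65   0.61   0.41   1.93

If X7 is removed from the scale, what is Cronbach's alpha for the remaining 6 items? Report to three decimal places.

Remaining items: X1, X2, X3, X4, X5, X6 (k = 6).
sum of item variances = 2.13 + 1.93 + 1.44 + 2.02 + 1.42 + 1.61 = 10.55
total variance = 10.55 + 2 × 8.77 = 28.09
α (item deleted) = (6/5)·(1 − 10.55/28.09) = 0.749

Cronbach's alpha = 0.749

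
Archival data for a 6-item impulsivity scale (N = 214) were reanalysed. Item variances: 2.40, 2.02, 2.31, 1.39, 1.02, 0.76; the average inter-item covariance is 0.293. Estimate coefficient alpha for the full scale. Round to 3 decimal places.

sum of item variances = 2.40 + 2.02 + 2.31 + 1.39 + 1.02 + 0.76 = 9.90
Sum of the 15 distinct covariances = 15 × 0.293 = 4.395
σ²_total = sum of item variances + 2·Σcov = 9.90 + 2 × 4.395 = 18.690
α = (6/5)·(1 − 9.90/18.690) = 0.564

coefficient alpha = 0.564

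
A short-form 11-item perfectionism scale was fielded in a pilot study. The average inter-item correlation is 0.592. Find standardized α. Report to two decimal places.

standardized α = 0.94

Standardized α = k·r̄ / (1 + (k−1)·r̄) = 11 × 0.592 / (1 + 10 × 0.592)
  = 6.5120 / 6.9200 = 0.94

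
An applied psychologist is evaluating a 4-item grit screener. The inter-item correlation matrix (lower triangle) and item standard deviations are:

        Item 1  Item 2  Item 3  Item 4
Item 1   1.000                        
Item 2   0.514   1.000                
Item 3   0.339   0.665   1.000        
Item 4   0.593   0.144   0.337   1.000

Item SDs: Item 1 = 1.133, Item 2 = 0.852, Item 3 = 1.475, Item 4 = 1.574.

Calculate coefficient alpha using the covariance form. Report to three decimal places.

α = 0.722

Σσ²ᵢ = 1.133² + 0.852² + 1.475² + 1.574² = 6.6627
Covariances σ_ij = r_ij · s_i · s_j:
  σ(Item 1,Item 2) = 0.514 × 1.133 × 0.852 = 0.4962
  σ(Item 1,Item 3) = 0.339 × 1.133 × 1.475 = 0.5665
  σ(Item 1,Item 4) = 0.593 × 1.133 × 1.574 = 1.0575
  σ(Item 2,Item 3) = 0.665 × 0.852 × 1.475 = 0.8357
  σ(Item 2,Item 4) = 0.144 × 0.852 × 1.574 = 0.1931
  σ(Item 3,Item 4) = 0.337 × 1.475 × 1.574 = 0.7824
σ²_T = Σσ²ᵢ + 2·Σσ_ij = 6.6627 + 2 × 3.9314 = 14.5255
α = (4/3)·(1 − 6.6627/14.5255) = 0.722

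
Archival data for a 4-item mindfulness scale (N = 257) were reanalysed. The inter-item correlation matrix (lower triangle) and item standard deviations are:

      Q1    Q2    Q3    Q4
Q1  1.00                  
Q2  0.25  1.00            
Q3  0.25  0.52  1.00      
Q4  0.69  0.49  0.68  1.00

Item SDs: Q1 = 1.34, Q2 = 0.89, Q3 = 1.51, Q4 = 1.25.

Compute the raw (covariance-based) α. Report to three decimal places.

α = 0.777

Σσ²ᵢ = 1.34² + 0.89² + 1.51² + 1.25² = 6.4303
Covariances σ_ij = r_ij · s_i · s_j:
  σ(Q1,Q2) = 0.25 × 1.34 × 0.89 = 0.2982
  σ(Q1,Q3) = 0.25 × 1.34 × 1.51 = 0.5059
  σ(Q1,Q4) = 0.69 × 1.34 × 1.25 = 1.1558
  σ(Q2,Q3) = 0.52 × 0.89 × 1.51 = 0.6988
  σ(Q2,Q4) = 0.49 × 0.89 × 1.25 = 0.5451
  σ(Q3,Q4) = 0.68 × 1.51 × 1.25 = 1.2835
σ²_T = Σσ²ᵢ + 2·Σσ_ij = 6.4303 + 2 × 4.4873 = 15.4049
α = (4/3)·(1 − 6.4303/15.4049) = 0.777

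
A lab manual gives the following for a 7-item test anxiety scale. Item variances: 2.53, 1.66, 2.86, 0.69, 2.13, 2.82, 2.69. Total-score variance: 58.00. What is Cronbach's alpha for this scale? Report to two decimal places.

Σσᵢ² = 2.53 + 1.66 + 2.86 + 0.69 + 2.13 + 2.82 + 2.69 = 15.38
α = (k/(k−1))·(1 − Σσᵢ²/Var(T)) = (7/6)·(1 − 15.38/58.00) = 0.86

Cronbach's alpha = 0.86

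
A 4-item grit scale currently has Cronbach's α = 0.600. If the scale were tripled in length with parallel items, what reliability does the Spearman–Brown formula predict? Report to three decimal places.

predicted reliability = 0.818

Length factor m = 3
α' = m·α / (1 + (m−1)·α)
   = 3 × 0.600 / (1 + (3 − 1) × 0.600)
   = 1.8000 / 2.2000 = 0.818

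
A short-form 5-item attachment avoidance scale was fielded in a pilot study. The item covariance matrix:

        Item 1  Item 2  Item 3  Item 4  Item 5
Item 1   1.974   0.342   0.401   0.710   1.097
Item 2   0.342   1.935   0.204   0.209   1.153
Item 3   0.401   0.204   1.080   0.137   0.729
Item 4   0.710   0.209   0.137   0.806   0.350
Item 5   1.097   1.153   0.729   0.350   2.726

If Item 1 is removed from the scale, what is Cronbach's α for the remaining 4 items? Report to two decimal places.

Cronbach's α = 0.61

Remaining items: Item 2, Item 3, Item 4, Item 5 (k = 4).
sum of item variances = 1.935 + 1.080 + 0.806 + 2.726 = 6.547
Var(T) = 6.547 + 2 × 2.782 = 12.111
α (item deleted) = (4/3)·(1 − 6.547/12.111) = 0.61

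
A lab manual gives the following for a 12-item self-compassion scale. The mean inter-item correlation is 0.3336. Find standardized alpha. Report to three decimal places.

Standardized α = k·r̄ / (1 + (k−1)·r̄) = 12 × 0.3336 / (1 + 11 × 0.3336)
  = 4.0032 / 4.6696 = 0.857

α = 0.857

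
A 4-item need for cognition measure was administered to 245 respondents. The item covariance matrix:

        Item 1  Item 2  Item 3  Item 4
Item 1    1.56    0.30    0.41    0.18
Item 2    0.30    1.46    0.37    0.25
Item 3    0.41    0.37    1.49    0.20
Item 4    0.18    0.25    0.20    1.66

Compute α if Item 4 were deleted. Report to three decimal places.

α = 0.486

Remaining items: Item 1, Item 2, Item 3 (k = 3).
Σσ²ᵢ = 1.56 + 1.46 + 1.49 = 4.51
total variance = 4.51 + 2 × 1.08 = 6.67
α (item deleted) = (3/2)·(1 − 4.51/6.67) = 0.486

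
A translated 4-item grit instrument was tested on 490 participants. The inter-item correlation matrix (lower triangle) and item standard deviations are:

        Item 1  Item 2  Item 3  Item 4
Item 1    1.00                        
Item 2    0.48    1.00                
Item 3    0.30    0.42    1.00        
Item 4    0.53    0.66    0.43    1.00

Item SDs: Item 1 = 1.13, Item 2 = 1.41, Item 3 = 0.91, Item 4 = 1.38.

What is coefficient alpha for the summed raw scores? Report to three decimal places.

Σσ²ᵢ = 1.13² + 1.41² + 0.91² + 1.38² = 5.9975
Covariances σ_ij = r_ij · s_i · s_j:
  σ(Item 1,Item 2) = 0.48 × 1.13 × 1.41 = 0.7648
  σ(Item 1,Item 3) = 0.30 × 1.13 × 0.91 = 0.3085
  σ(Item 1,Item 4) = 0.53 × 1.13 × 1.38 = 0.8265
  σ(Item 2,Item 3) = 0.42 × 1.41 × 0.91 = 0.5389
  σ(Item 2,Item 4) = 0.66 × 1.41 × 1.38 = 1.2842
  σ(Item 3,Item 4) = 0.43 × 0.91 × 1.38 = 0.5400
σ²_T = Σσ²ᵢ + 2·Σσ_ij = 5.9975 + 2 × 4.2629 = 14.5233
α = (4/3)·(1 − 5.9975/14.5233) = 0.783

coefficient alpha = 0.783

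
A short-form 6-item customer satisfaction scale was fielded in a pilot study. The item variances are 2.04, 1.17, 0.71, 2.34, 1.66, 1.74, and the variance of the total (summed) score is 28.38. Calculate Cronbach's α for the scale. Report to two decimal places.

Cronbach's α = 0.79

Σσᵢ² = 2.04 + 1.17 + 0.71 + 2.34 + 1.66 + 1.74 = 9.66
α = (k/(k−1))·(1 − Σσᵢ²/Var(T)) = (6/5)·(1 − 9.66/28.38) = 0.79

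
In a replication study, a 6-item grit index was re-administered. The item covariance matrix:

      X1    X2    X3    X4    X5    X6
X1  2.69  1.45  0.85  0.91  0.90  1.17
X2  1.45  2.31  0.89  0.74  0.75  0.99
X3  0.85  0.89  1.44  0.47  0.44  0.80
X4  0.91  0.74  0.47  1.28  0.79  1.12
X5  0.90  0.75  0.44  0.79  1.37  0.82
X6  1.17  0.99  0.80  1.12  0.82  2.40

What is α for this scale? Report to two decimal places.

ΣVar(i) = 2.69 + 2.31 + 1.44 + 1.28 + 1.37 + 2.40 = 11.49
Sum of the distinct covariances = 13.09
σ²_total = 11.49 + 2 × 13.09 = 37.67
α = (k/(k−1))·(1 − ΣVar(i)/σ²_total) = (6/5)·(1 − 11.49/37.67) = 0.83

α = 0.83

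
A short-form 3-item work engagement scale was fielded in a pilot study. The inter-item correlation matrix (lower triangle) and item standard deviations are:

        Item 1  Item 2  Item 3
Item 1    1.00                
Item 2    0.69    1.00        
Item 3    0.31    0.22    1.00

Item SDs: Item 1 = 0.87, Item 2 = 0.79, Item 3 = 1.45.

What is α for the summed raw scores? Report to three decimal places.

α = 0.586

Σσ²ᵢ = 0.87² + 0.79² + 1.45² = 3.4835
Covariances σ_ij = r_ij · s_i · s_j:
  σ(Item 1,Item 2) = 0.69 × 0.87 × 0.79 = 0.4742
  σ(Item 1,Item 3) = 0.31 × 0.87 × 1.45 = 0.3911
  σ(Item 2,Item 3) = 0.22 × 0.79 × 1.45 = 0.2520
σ²_T = Σσ²ᵢ + 2·Σσ_ij = 3.4835 + 2 × 1.1173 = 5.7181
α = (3/2)·(1 − 3.4835/5.7181) = 0.586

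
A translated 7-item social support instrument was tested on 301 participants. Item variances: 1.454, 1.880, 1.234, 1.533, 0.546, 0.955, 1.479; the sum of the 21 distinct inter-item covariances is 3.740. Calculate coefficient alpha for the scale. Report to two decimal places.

Σσᵢ² = 1.454 + 1.880 + 1.234 + 1.533 + 0.546 + 0.955 + 1.479 = 9.081
Sum of distinct covariances = 3.740
σ²_T = Σσᵢ² + 2·Σcov = 9.081 + 2 × 3.740 = 16.561
α = (7/6)·(1 − 9.081/16.561) = 0.53

α = 0.53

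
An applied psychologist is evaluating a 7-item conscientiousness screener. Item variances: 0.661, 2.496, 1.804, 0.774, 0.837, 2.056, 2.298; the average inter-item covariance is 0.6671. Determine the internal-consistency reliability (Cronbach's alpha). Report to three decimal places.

ΣVar(i) = 0.661 + 2.496 + 1.804 + 0.774 + 0.837 + 2.056 + 2.298 = 10.926
Sum of the 21 distinct covariances = 21 × 0.6671 = 14.0091
σ²_T = ΣVar(i) + 2·Σcov = 10.926 + 2 × 14.0091 = 38.9442
α = (7/6)·(1 − 10.926/38.9442) = 0.839

α = 0.839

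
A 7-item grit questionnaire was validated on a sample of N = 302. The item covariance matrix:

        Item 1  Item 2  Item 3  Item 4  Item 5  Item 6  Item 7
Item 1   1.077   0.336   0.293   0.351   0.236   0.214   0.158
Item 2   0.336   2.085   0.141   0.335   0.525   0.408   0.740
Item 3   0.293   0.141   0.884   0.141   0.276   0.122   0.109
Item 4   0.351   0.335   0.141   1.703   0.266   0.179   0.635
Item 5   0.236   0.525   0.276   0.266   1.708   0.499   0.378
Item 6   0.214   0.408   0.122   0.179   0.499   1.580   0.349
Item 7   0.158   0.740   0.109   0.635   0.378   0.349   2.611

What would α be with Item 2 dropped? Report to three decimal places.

α = 0.562

Remaining items: Item 1, Item 3, Item 4, Item 5, Item 6, Item 7 (k = 6).
sum of item variances = 1.077 + 0.884 + 1.703 + 1.708 + 1.580 + 2.611 = 9.563
Var(T) = 9.563 + 2 × 4.206 = 17.975
α (item deleted) = (6/5)·(1 − 9.563/17.975) = 0.562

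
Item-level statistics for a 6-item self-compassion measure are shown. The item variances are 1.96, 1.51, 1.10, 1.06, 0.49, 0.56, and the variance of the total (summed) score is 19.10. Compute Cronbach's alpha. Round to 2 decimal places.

Σσ²ᵢ = 1.96 + 1.51 + 1.10 + 1.06 + 0.49 + 0.56 = 6.68
α = (k/(k−1))·(1 − Σσ²ᵢ/total variance) = (6/5)·(1 − 6.68/19.10) = 0.78

α = 0.78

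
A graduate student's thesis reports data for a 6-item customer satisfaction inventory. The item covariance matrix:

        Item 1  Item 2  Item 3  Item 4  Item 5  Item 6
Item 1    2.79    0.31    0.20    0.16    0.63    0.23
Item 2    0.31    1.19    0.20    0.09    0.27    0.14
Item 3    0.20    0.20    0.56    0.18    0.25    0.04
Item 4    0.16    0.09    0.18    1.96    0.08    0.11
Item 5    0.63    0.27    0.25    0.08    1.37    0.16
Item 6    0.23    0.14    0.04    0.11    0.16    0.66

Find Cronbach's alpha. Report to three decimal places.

Cronbach's alpha = 0.500

Σσᵢ² = 2.79 + 1.19 + 0.56 + 1.96 + 1.37 + 0.66 = 8.53
Sum of off-diagonal covariances = 3.05
total variance = 8.53 + 2 × 3.05 = 14.63
α = (k/(k−1))·(1 − Σσᵢ²/total variance) = (6/5)·(1 − 8.53/14.63) = 0.500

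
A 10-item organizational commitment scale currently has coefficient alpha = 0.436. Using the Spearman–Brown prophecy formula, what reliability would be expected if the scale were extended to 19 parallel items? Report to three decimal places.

predicted reliability = 0.595

Length factor m = 19/10 = 1.9000
α' = m·α / (1 + (m−1)·α)
   = 19/10 × 0.436 / (1 + (19/10 − 1) × 0.436)
   = 0.8284 / 1.3924 = 0.595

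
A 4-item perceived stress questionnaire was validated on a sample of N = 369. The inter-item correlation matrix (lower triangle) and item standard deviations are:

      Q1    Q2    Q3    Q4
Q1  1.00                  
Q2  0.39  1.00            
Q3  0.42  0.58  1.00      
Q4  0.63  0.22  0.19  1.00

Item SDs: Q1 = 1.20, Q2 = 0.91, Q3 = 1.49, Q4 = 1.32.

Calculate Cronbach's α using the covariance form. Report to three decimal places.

Cronbach's α = 0.715

Σσ²ᵢ = 1.20² + 0.91² + 1.49² + 1.32² = 6.2306
Covariances σ_ij = r_ij · s_i · s_j:
  σ(Q1,Q2) = 0.39 × 1.20 × 0.91 = 0.4259
  σ(Q1,Q3) = 0.42 × 1.20 × 1.49 = 0.7510
  σ(Q1,Q4) = 0.63 × 1.20 × 1.32 = 0.9979
  σ(Q2,Q3) = 0.58 × 0.91 × 1.49 = 0.7864
  σ(Q2,Q4) = 0.22 × 0.91 × 1.32 = 0.2643
  σ(Q3,Q4) = 0.19 × 1.49 × 1.32 = 0.3737
σ²_T = Σσ²ᵢ + 2·Σσ_ij = 6.2306 + 2 × 3.5992 = 13.4290
α = (4/3)·(1 − 6.2306/13.4290) = 0.715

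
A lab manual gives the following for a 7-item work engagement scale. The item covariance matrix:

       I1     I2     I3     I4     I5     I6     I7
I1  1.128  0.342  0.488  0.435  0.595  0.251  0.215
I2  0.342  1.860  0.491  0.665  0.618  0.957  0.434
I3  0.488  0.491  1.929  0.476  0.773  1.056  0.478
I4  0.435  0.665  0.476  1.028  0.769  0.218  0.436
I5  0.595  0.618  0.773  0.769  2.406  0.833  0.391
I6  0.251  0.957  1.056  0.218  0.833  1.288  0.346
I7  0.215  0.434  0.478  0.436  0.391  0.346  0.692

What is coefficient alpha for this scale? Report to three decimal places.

Σσᵢ² = 1.128 + 1.860 + 1.929 + 1.028 + 2.406 + 1.288 + 0.692 = 10.331
Sum of the distinct covariances = 11.267
σ²_T = 10.331 + 2 × 11.267 = 32.865
α = (k/(k−1))·(1 − Σσᵢ²/σ²_T) = (7/6)·(1 − 10.331/32.865) = 0.800

α = 0.800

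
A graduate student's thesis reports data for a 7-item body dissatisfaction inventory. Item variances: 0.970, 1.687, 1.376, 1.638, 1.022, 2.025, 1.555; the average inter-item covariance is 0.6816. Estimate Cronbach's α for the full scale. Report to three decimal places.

sum of item variances = 0.970 + 1.687 + 1.376 + 1.638 + 1.022 + 2.025 + 1.555 = 10.273
Sum of the 21 distinct covariances = 21 × 0.6816 = 14.3136
σ²_total = sum of item variances + 2·Σcov = 10.273 + 2 × 14.3136 = 38.9002
α = (7/6)·(1 − 10.273/38.9002) = 0.859

α = 0.859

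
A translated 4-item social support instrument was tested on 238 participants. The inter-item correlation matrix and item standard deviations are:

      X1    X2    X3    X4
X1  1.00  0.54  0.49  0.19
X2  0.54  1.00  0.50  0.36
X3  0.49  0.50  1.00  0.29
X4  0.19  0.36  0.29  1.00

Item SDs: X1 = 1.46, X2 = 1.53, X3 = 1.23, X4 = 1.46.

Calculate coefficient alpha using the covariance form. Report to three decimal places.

Σσ²ᵢ = 1.46² + 1.53² + 1.23² + 1.46² = 8.1170
Covariances σ_ij = r_ij · s_i · s_j:
  σ(X1,X2) = 0.54 × 1.46 × 1.53 = 1.2063
  σ(X1,X3) = 0.49 × 1.46 × 1.23 = 0.8799
  σ(X1,X4) = 0.19 × 1.46 × 1.46 = 0.4050
  σ(X2,X3) = 0.50 × 1.53 × 1.23 = 0.9409
  σ(X2,X4) = 0.36 × 1.53 × 1.46 = 0.8042
  σ(X3,X4) = 0.29 × 1.23 × 1.46 = 0.5208
σ²_T = Σσ²ᵢ + 2·Σσ_ij = 8.1170 + 2 × 4.7571 = 17.6312
α = (4/3)·(1 − 8.1170/17.6312) = 0.719

α = 0.719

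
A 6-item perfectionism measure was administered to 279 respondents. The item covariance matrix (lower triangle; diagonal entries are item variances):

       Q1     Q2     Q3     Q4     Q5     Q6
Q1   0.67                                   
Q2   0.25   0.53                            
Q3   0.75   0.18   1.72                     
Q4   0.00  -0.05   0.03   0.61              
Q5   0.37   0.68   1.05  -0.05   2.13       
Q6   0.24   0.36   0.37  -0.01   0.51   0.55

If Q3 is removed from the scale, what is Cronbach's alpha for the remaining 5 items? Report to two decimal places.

Remaining items: Q1, Q2, Q4, Q5, Q6 (k = 5).
sum of item variances = 0.67 + 0.53 + 0.61 + 2.13 + 0.55 = 4.49
σ²_T = 4.49 + 2 × 2.30 = 9.09
α (item deleted) = (5/4)·(1 − 4.49/9.09) = 0.63

α = 0.63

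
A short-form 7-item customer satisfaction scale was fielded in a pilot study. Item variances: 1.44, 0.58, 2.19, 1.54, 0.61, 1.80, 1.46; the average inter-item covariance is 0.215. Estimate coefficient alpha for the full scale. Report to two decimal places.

Σσᵢ² = 1.44 + 0.58 + 2.19 + 1.54 + 0.61 + 1.80 + 1.46 = 9.62
Sum of the 21 distinct covariances = 21 × 0.215 = 4.515
σ²_total = Σσᵢ² + 2·Σcov = 9.62 + 2 × 4.515 = 18.650
α = (7/6)·(1 − 9.62/18.650) = 0.56

α = 0.56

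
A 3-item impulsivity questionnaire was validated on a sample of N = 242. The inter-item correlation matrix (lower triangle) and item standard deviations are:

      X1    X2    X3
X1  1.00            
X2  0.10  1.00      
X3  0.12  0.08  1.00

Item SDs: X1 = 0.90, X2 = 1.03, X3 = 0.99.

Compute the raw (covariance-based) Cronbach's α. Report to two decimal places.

α = 0.25

Σσ²ᵢ = 0.90² + 1.03² + 0.99² = 2.8510
Covariances σ_ij = r_ij · s_i · s_j:
  σ(X1,X2) = 0.10 × 0.90 × 1.03 = 0.0927
  σ(X1,X3) = 0.12 × 0.90 × 0.99 = 0.1069
  σ(X2,X3) = 0.08 × 1.03 × 0.99 = 0.0816
σ²_T = Σσ²ᵢ + 2·Σσ_ij = 2.8510 + 2 × 0.2812 = 3.4134
α = (3/2)·(1 − 2.8510/3.4134) = 0.25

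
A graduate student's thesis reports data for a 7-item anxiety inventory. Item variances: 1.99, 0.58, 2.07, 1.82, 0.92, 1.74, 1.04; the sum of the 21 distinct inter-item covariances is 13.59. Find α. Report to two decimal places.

ΣVar(i) = 1.99 + 0.58 + 2.07 + 1.82 + 0.92 + 1.74 + 1.04 = 10.16
Sum of distinct covariances = 13.59
Var(T) = ΣVar(i) + 2·Σcov = 10.16 + 2 × 13.59 = 37.34
α = (7/6)·(1 − 10.16/37.34) = 0.85

α = 0.85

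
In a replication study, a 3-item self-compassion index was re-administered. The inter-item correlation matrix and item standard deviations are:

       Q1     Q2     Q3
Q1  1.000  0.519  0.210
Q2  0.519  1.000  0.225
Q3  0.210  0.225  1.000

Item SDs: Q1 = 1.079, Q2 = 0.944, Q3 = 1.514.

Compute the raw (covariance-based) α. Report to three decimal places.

α = 0.532

Σσ²ᵢ = 1.079² + 0.944² + 1.514² = 4.3476
Covariances σ_ij = r_ij · s_i · s_j:
  σ(Q1,Q2) = 0.519 × 1.079 × 0.944 = 0.5286
  σ(Q1,Q3) = 0.210 × 1.079 × 1.514 = 0.3431
  σ(Q2,Q3) = 0.225 × 0.944 × 1.514 = 0.3216
σ²_T = Σσ²ᵢ + 2·Σσ_ij = 4.3476 + 2 × 1.1933 = 6.7342
α = (3/2)·(1 − 4.3476/6.7342) = 0.532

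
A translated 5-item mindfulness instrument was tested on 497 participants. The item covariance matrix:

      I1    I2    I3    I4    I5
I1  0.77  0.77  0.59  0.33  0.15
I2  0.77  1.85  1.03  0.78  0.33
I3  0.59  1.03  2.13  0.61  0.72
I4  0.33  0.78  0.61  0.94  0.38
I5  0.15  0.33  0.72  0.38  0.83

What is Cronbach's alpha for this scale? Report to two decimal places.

Σσᵢ² = 0.77 + 1.85 + 2.13 + 0.94 + 0.83 = 6.52
Sum of off-diagonal covariances = 5.69
Var(T) = 6.52 + 2 × 5.69 = 17.90
α = (k/(k−1))·(1 − Σσᵢ²/Var(T)) = (5/4)·(1 − 6.52/17.90) = 0.79

α = 0.79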